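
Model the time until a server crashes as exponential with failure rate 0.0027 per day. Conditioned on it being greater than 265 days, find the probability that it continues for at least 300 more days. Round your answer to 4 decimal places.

0.4449

The exponential is memoryless, so the remaining time is again Exp(λ): the condition X > 265 is irrelevant.
P(X > 300) = e^(−0.81) ≈ 0.4449.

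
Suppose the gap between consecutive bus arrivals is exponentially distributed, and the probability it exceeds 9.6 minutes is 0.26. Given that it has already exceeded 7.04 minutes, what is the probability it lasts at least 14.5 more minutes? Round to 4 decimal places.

0.1307

From e^(−λ·9.6) = 0.26, λ = −ln(0.26)/9.6 = 0.14032.
Memoryless: P(X > 7.04+14.5 | X > 7.04) = P(X > 14.5) = e^(−0.14032·14.5) ≈ 0.1307.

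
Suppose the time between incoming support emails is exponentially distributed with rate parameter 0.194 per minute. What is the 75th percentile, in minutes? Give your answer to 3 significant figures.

7.15

Set 1 − e^(−λt) = 0.75, so t = −ln(0.25)/λ = 1.3863/0.194 ≈ 7.14585 minutes.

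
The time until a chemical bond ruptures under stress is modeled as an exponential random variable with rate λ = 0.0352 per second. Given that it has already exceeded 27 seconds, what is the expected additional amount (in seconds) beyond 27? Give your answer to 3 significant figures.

By memorylessness, the remaining amount past any threshold is again Exp(λ) with mean 1/λ = 28.4091 seconds.

28.4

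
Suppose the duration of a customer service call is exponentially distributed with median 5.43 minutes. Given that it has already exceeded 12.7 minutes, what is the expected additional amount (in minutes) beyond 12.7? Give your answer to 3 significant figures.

For an exponential, median = ln(2)/λ, so λ = ln 2 / 5.43 = 0.127651 per minute.
By memorylessness, the remaining amount past any threshold is again Exp(λ) with mean 1/λ = 7.83383 minutes.

7.83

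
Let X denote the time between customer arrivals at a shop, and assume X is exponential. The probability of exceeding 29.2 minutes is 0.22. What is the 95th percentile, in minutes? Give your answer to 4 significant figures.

57.77

e^(−λ·29.2) = 0.22 ⇒ λ = −ln(0.22)/29.2 = 0.0518537.
95th percentile: 1 − e^(−λt) = 0.95, t = −ln(0.05)/λ = 57.7728 minutes.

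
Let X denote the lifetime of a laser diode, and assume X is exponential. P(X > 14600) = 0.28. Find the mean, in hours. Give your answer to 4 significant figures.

11470

e^(−λ·14600) = 0.28 ⇒ λ = −ln(0.28)/14600 = 0.0000871894.
Mean = 1/λ = 11469.3 hours.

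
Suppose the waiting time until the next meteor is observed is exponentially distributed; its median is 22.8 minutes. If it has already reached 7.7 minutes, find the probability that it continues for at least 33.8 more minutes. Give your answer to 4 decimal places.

For an exponential, median = ln(2)/λ, so λ = ln 2 / 22.8 = 0.0304012 per minute.
By the memoryless property, P(X > 7.7+33.8 | X > 7.7) = P(X > 33.8).
P(X > 33.8) = e^(−1.0276) ≈ 0.3579.

0.3579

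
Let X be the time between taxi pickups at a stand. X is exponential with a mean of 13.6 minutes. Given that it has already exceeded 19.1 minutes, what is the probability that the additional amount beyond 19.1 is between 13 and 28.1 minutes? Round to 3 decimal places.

The rate is λ = 1/13.6 = 0.0735294 per minute.
Memoryless: the residual past 19.1 is again Exp(λ).
P(13 < residual < 28.1) = e^(−λ·13) − e^(−λ·28.1) = 0.38447 − 0.12667 ≈ 0.258.

0.258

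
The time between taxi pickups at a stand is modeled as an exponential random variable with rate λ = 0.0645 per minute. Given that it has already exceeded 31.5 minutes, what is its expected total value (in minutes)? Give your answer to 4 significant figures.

By memorylessness, E[X | X > 31.5] = 31.5 + 1/λ = 31.5 + 15.5039 = 47.0039 minutes.

47.00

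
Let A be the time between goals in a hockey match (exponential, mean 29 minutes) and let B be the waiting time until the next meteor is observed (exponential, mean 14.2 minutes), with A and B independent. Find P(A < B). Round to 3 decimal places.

0.329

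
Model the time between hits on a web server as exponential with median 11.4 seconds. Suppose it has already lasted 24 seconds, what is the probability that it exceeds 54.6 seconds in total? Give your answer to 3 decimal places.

0.156

For an exponential, median = ln(2)/λ, so λ = ln 2 / 11.4 = 0.0608024 per second.
P(X > s+t | X > s) = e^(−λ(s+t))/e^(−λs) = e^(−λt), independent of s = 24.
P(X > 30.6) = e^(−1.8606) ≈ 0.156.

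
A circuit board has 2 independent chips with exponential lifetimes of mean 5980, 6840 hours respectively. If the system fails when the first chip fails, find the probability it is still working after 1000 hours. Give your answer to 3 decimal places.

0.731

The first failure time is exponential with rate Σλ_i = 1/5980 + 1/6840 = 0.000313423 per hour.
P(min > 1000) = e^(−0.000313423·1000) = e^(−0.31342) ≈ 0.731.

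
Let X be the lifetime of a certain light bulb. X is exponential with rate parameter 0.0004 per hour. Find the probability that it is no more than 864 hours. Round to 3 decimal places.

0.292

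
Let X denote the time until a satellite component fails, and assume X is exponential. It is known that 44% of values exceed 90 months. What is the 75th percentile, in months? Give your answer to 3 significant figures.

152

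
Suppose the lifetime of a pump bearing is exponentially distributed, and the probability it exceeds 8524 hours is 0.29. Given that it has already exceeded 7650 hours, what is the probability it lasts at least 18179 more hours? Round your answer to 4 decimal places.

0.0714

From e^(−λ·8524) = 0.29, λ = −ln(0.29)/8524 = 0.000145222.
Memoryless: P(X > 7650+18179 | X > 7650) = P(X > 18179) = e^(−0.000145222·18179) ≈ 0.0714.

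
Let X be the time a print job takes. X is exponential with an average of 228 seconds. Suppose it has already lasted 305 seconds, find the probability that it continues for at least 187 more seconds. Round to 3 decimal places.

0.440

The rate is λ = 1/228 = 0.00438596 per second.
P(X > s+t | X > s) = e^(−λ(s+t))/e^(−λs) = e^(−λt), independent of s = 305.
P(X > 187) = e^(−0.82018) ≈ 0.440.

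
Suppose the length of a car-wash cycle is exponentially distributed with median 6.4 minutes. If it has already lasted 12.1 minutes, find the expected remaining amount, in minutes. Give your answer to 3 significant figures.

9.23

For an exponential, median = ln(2)/λ, so λ = ln 2 / 6.4 = 0.108304 per minute.
By memorylessness, the remaining amount past any threshold is again Exp(λ) with mean 1/λ = 9.23325 minutes.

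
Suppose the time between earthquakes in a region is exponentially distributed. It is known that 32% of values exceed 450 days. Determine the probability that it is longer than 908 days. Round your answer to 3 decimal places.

0.100

e^(−λ·450) = 0.32 ⇒ λ = −ln(0.32)/450 = 0.00253208.
P(X > 908) = e^(−0.00253208·908) = e^(−2.2991) ≈ 0.100.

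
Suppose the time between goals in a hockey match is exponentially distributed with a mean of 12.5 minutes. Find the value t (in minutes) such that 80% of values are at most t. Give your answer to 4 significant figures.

The rate is λ = 1/12.5 = 0.08 per minute.
Set 1 − e^(−λt) = 0.8, so t = −ln(0.2)/λ = 1.6094/0.08 ≈ 20.118 minutes.

20.12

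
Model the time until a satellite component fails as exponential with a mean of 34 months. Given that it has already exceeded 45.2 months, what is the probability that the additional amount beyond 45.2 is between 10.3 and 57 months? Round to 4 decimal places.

0.5516

The rate is λ = 1/34 = 0.0294118 per month.
Memoryless: the residual past 45.2 is again Exp(λ).
P(10.3 < residual < 57) = e^(−λ·10.3) − e^(−λ·57) = 0.73864 − 0.18703 ≈ 0.5516.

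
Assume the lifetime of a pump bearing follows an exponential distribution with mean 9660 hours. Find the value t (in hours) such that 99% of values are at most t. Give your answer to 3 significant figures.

The rate is λ = 1/9660 = 0.00010352 per hour.
Set 1 − e^(−λt) = 0.99, so t = −ln(0.01)/λ = 4.6052/0.00010352 ≈ 44485.9 hours.

44500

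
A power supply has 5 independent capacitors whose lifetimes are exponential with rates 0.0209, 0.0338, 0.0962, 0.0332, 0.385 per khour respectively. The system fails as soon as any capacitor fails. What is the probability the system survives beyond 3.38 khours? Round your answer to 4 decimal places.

0.1461

The time to first failure is exponential with rate Σλ = 0.0209 + 0.0338 + 0.0962 + 0.0332 + 0.385 = 0.5691.
P(min > 3.38) = e^(−0.5691·3.38) = e^(−1.9236) ≈ 0.1461.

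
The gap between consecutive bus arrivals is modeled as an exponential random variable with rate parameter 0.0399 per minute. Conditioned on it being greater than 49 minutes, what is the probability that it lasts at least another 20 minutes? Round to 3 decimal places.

The exponential is memoryless, so the remaining time is again Exp(λ): the condition X > 49 is irrelevant.
P(X > 20) = e^(−0.798) ≈ 0.450.

0.450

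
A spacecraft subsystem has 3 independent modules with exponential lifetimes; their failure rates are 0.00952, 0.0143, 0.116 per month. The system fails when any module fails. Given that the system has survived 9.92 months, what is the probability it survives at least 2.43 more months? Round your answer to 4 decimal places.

Time to first failure ~ Exp(Σλ) with Σλ = 0.13982.
By memorylessness, P(T > 9.92+2.43 | T > 9.92) = P(T > 2.43) = e^(−0.13982·2.43) ≈ 0.7119.

0.7119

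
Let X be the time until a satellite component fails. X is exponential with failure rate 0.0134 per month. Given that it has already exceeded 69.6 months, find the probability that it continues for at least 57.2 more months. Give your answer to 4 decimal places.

P(X > s+t | X > s) = e^(−λ(s+t))/e^(−λs) = e^(−λt), independent of s = 69.6.
P(X > 57.2) = e^(−0.76648) ≈ 0.4646.

0.4646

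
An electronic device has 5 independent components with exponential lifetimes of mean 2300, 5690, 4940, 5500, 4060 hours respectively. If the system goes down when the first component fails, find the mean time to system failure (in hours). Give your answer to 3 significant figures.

806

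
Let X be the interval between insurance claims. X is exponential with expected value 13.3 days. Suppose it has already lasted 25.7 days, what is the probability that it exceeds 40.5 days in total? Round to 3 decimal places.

The rate is λ = 1/13.3 = 0.075188 per day.
By the memoryless property, P(X > 25.7+14.8 | X > 25.7) = P(X > 14.8).
P(X > 14.8) = e^(−1.1128) ≈ 0.329.

0.329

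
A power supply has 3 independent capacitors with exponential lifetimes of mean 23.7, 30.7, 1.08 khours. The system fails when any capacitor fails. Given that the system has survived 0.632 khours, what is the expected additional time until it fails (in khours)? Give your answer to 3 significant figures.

First-failure rate Σλ = 1/23.7 + 1/30.7 + 1/1.08 = 1.00069.
By memorylessness the expected residual is 1/Σλ = 0.999307 khours, regardless of the 0.632 already elapsed.

0.999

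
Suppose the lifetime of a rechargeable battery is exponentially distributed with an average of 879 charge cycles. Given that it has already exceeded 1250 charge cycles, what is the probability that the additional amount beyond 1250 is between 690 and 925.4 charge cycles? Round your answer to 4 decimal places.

The rate is λ = 1/879 = 0.00113766 per charge cycle.
Memoryless: the residual past 1250 is again Exp(λ).
P(690 < residual < 925.4) = e^(−λ·690) − e^(−λ·925.4) = 0.45613 − 0.34896 ≈ 0.1072.

0.1072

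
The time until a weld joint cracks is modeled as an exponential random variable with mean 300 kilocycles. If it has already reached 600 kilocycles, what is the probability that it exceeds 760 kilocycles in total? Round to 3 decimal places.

0.587

The rate is λ = 1/300 = 0.00333333 per kilocycle.
P(X > s+t | X > s) = e^(−λ(s+t))/e^(−λs) = e^(−λt), independent of s = 600.
P(X > 160) = e^(−0.53333) ≈ 0.587.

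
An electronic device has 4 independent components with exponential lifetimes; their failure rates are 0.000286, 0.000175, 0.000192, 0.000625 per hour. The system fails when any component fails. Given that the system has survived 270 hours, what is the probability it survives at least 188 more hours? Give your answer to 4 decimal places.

Time to first failure ~ Exp(Σλ) with Σλ = 0.001278.
By memorylessness, P(T > 270+188 | T > 270) = P(T > 188) = e^(−0.001278·188) ≈ 0.7864.

0.7864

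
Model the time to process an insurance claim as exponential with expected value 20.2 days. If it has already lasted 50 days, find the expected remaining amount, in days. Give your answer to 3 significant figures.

20.2

The rate is λ = 1/20.2 = 0.049505 per day.
By memorylessness, the remaining amount past any threshold is again Exp(λ) with mean 1/λ = 20.2 days.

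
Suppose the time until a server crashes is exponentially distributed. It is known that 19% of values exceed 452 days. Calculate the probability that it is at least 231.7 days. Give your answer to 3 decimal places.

e^(−λ·452) = 0.19 ⇒ λ = −ln(0.19)/452 = 0.00367418.
P(X > 231.7) = e^(−0.00367418·231.7) = e^(−0.85131) ≈ 0.427.

0.427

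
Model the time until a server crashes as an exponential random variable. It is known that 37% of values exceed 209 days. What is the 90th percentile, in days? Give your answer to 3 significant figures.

e^(−λ·209) = 0.37 ⇒ λ = −ln(0.37)/209 = 0.00475719.
90th percentile: 1 − e^(−λt) = 0.9, t = −ln(0.1)/λ = 484.022 days.

484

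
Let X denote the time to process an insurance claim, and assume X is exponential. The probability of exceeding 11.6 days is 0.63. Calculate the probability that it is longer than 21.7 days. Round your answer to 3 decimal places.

0.421

e^(−λ·11.6) = 0.63 ⇒ λ = −ln(0.63)/11.6 = 0.0398306.
P(X > 21.7) = e^(−0.0398306·21.7) = e^(−0.86432) ≈ 0.421.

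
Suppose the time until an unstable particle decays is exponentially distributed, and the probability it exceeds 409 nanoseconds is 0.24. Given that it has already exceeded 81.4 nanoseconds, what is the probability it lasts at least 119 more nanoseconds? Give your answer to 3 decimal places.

From e^(−λ·409) = 0.24, λ = −ln(0.24)/409 = 0.00348928.
Memoryless: P(X > 81.4+119 | X > 81.4) = P(X > 119) = e^(−0.00348928·119) ≈ 0.660.

0.660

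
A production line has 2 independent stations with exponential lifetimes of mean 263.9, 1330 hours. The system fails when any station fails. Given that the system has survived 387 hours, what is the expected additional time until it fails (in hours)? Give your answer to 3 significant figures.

First-failure rate Σλ = 1/263.9 + 1/1330 = 0.00454119.
By memorylessness the expected residual is 1/Σλ = 220.206 hours, regardless of the 387 already elapsed.

220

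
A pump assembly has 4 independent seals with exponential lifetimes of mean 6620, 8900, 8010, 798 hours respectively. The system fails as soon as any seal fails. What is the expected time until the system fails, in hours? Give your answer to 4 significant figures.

609.2

The first failure time is exponential with rate Σλ_i = 1/6620 + 1/8900 + 1/8010 + 1/798 = 0.00164139 per hour.
E[min] = 1/Σλ = 1/0.00164139 = 609.238 hours.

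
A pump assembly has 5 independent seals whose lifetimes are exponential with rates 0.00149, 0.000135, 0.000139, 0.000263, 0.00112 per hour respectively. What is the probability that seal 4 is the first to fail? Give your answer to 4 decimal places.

The time to first failure is exponential with rate Σλ = 0.00149 + 0.000135 + 0.000139 + 0.000263 + 0.00112 = 0.003147.
P(seal 4 first) = λ_4/Σλ = 0.000263/0.003147 ≈ 0.0836.

0.0836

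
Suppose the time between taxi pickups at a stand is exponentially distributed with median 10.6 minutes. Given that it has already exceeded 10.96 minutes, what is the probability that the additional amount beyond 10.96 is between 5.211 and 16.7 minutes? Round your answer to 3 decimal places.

0.376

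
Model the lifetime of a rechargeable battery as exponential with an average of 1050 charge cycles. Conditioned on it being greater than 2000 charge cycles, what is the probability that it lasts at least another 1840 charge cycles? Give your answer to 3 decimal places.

The rate is λ = 1/1050 = 0.000952381 per charge cycle.
The exponential is memoryless, so the remaining time is again Exp(λ): the condition X > 2000 is irrelevant.
P(X > 1840) = e^(−1.7524) ≈ 0.173.

0.173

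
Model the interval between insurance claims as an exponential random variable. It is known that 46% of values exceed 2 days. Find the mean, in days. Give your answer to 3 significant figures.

e^(−λ·2) = 0.46 ⇒ λ = −ln(0.46)/2 = 0.388264.
Mean = 1/λ = 2.57556 days.

2.58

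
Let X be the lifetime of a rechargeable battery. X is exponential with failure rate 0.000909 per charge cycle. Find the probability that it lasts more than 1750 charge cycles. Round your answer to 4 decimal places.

P(X > 1750) = e^(−λ·1750) = e^(−1.5907) ≈ 0.2038.

0.2038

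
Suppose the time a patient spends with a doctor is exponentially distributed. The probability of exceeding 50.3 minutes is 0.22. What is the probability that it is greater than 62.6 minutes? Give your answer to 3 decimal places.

e^(−λ·50.3) = 0.22 ⇒ λ = −ln(0.22)/50.3 = 0.0301019.
P(X > 62.6) = e^(−0.0301019·62.6) = e^(−1.8844) ≈ 0.152.

0.152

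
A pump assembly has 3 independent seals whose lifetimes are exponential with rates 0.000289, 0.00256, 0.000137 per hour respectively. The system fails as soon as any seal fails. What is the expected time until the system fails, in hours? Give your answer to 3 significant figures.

The time to first failure is exponential with rate Σλ = 0.000289 + 0.00256 + 0.000137 = 0.002986.
E[min] = 1/Σλ = 1/0.002986 = 334.896 hours.

335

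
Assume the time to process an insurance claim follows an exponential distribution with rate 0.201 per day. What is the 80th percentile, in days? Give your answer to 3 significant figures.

8.01

Set 1 − e^(−λt) = 0.8, so t = −ln(0.2)/λ = 1.6094/0.201 ≈ 8.00715 days.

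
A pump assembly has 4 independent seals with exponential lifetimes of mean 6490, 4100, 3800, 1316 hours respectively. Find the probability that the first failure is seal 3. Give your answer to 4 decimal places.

Rates: λ_i = 1/mean_i → 0.000154083, 0.000243902, 0.000263158, 0.000759878; Σλ = 0.00142102.
P(seal 3 first) = λ_3/Σλ = 0.000263158/0.00142102 ≈ 0.1852.

0.1852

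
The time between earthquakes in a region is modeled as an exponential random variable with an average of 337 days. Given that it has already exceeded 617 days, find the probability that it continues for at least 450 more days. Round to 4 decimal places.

The rate is λ = 1/337 = 0.00296736 per day.
The exponential is memoryless, so the remaining time is again Exp(λ): the condition X > 617 is irrelevant.
P(X > 450) = e^(−1.3353) ≈ 0.2631.

0.2631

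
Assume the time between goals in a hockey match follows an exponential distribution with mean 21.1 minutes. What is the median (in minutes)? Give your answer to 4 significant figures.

The rate is λ = 1/21.1 = 0.0473934 per minute.
Set 1 − e^(−λt) = 0.5, so t = −ln(0.5)/λ = 0.69315/0.0473934 ≈ 14.6254 minutes.

14.63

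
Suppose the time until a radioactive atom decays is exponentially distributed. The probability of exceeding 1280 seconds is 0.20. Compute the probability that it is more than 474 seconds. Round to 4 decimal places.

e^(−λ·1280) = 0.20 ⇒ λ = −ln(0.20)/1280 = 0.00125737.
P(X > 474) = e^(−0.00125737·474) = e^(−0.59599) ≈ 0.5510.

0.5510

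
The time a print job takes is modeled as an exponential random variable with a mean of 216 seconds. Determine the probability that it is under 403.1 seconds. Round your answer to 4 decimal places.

0.8453

The rate is λ = 1/216 = 0.00462963 per second.
P(X ≤ 403.1) = 1 − e^(−λ·403.1) = 1 − e^(−1.8662) ≈ 0.8453.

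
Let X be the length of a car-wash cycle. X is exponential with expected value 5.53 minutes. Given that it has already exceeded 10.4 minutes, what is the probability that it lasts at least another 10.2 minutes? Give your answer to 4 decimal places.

0.1581

The rate is λ = 1/5.53 = 0.180832 per minute.
By the memoryless property, P(X > 10.4+10.2 | X > 10.4) = P(X > 10.2).
P(X > 10.2) = e^(−1.8445) ≈ 0.1581.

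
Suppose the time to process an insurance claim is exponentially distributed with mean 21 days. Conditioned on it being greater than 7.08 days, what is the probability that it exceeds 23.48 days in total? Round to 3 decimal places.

0.458

The rate is λ = 1/21 = 0.047619 per day.
By the memoryless property, P(X > 7.08+16.4 | X > 7.08) = P(X > 16.4).
P(X > 16.4) = e^(−0.78095) ≈ 0.458.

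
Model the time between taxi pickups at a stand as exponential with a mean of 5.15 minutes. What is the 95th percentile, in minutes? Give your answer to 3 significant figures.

The rate is λ = 1/5.15 = 0.194175 per minute.
Set 1 − e^(−λt) = 0.95, so t = −ln(0.05)/λ = 2.9957/0.194175 ≈ 15.428 minutes.

15.4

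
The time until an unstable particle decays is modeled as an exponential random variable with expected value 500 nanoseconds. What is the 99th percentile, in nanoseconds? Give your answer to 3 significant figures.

2300

The rate is λ = 1/500 = 0.002 per nanosecond.
Set 1 − e^(−λt) = 0.99, so t = −ln(0.01)/λ = 4.6052/0.002 ≈ 2302.59 nanoseconds.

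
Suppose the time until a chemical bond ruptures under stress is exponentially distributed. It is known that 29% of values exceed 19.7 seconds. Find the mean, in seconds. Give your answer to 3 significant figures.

e^(−λ·19.7) = 0.29 ⇒ λ = −ln(0.29)/19.7 = 0.0628363.
Mean = 1/λ = 15.9144 seconds.

15.9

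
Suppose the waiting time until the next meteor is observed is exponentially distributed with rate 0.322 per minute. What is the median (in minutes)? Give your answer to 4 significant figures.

2.153

Set 1 − e^(−λt) = 0.5, so t = −ln(0.5)/λ = 0.69315/0.322 ≈ 2.15263 minutes.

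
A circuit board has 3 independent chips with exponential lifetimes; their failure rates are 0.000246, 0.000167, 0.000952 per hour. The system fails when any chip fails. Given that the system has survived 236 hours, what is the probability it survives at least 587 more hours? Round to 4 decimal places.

0.4488

Time to first failure ~ Exp(Σλ) with Σλ = 0.001365.
By memorylessness, P(T > 236+587 | T > 236) = P(T > 587) = e^(−0.001365·587) ≈ 0.4488.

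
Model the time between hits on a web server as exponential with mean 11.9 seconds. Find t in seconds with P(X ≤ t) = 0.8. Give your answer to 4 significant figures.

19.15

The rate is λ = 1/11.9 = 0.0840336 per second.
Set 1 − e^(−λt) = 0.8, so t = −ln(0.2)/λ = 1.6094/0.0840336 ≈ 19.1523 seconds.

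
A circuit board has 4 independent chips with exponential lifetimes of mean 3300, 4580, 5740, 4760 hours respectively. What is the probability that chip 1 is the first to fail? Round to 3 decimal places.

Rates: λ_i = 1/mean_i → 0.00030303, 0.000218341, 0.000174216, 0.000210084; Σλ = 0.000905671.
P(chip 1 first) = λ_1/Σλ = 0.00030303/0.000905671 ≈ 0.335.

0.335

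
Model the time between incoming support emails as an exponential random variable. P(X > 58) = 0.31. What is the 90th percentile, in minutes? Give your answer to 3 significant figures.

e^(−λ·58) = 0.31 ⇒ λ = −ln(0.31)/58 = 0.0201928.
90th percentile: 1 − e^(−λt) = 0.9, t = −ln(0.1)/λ = 114.03 minutes.

114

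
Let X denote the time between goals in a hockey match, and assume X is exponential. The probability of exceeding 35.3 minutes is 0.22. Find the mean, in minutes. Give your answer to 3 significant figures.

23.3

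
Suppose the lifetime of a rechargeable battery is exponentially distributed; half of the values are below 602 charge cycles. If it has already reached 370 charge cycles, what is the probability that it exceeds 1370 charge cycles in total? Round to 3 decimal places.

0.316

For an exponential, median = ln(2)/λ, so λ = ln 2 / 602 = 0.00115141 per charge cycle.
By the memoryless property, P(X > 370+1000 | X > 370) = P(X > 1000).
P(X > 1000) = e^(−1.1514) ≈ 0.316.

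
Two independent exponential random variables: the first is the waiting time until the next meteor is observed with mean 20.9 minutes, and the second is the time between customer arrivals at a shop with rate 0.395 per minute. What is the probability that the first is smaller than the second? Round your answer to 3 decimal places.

0.108

λ_1 = 1/20.9 = 0.0478469, λ_2 = 0.395.
For independent exponentials, P(the first < the second) = λ_1/(λ_1+λ_2) = 0.0478469/0.442847 ≈ 0.108.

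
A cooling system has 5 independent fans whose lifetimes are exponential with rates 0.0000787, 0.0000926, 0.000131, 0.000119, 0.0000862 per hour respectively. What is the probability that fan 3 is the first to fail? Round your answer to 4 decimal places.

0.2581

The time to first failure is exponential with rate Σλ = 0.0000787 + 0.0000926 + 0.000131 + 0.000119 + 0.0000862 = 0.0005075.
P(fan 3 first) = λ_3/Σλ = 0.000131/0.0005075 ≈ 0.2581.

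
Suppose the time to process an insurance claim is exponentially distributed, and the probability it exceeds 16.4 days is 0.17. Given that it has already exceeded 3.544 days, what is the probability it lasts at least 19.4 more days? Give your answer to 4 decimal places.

From e^(−λ·16.4) = 0.17, λ = −ln(0.17)/16.4 = 0.108046.
Memoryless: P(X > 3.544+19.4 | X > 3.544) = P(X > 19.4) = e^(−0.108046·19.4) ≈ 0.1229.

0.1229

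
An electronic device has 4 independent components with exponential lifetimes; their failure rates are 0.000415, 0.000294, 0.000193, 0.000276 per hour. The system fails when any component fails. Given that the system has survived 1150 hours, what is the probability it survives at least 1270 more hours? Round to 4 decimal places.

0.2240

Time to first failure ~ Exp(Σλ) with Σλ = 0.001178.
By memorylessness, P(T > 1150+1270 | T > 1150) = P(T > 1270) = e^(−0.001178·1270) ≈ 0.2240.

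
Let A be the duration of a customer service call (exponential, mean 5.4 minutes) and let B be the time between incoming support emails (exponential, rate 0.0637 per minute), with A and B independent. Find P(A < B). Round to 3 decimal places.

λ_1 = 1/5.4 = 0.185185, λ_2 = 0.0637.
For independent exponentials, P(A < B) = λ_1/(λ_1+λ_2) = 0.185185/0.248885 ≈ 0.744.

0.744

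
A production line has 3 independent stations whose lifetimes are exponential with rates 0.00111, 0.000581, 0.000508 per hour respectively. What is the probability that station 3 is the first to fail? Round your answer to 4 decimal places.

0.2310

The time to first failure is exponential with rate Σλ = 0.00111 + 0.000581 + 0.000508 = 0.002199.
P(station 3 first) = λ_3/Σλ = 0.000508/0.002199 ≈ 0.2310.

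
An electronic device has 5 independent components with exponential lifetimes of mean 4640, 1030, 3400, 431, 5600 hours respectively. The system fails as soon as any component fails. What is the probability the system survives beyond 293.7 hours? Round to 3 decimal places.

0.311

The first failure time is exponential with rate Σλ_i = 1/4640 + 1/1030 + 1/3400 + 1/431 + 1/5600 = 0.00397927 per hour.
P(min > 293.7) = e^(−0.00397927·293.7) = e^(−1.1687) ≈ 0.311.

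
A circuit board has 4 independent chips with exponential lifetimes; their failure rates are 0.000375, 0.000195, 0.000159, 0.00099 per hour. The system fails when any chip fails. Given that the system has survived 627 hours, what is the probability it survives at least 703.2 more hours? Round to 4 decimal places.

0.2986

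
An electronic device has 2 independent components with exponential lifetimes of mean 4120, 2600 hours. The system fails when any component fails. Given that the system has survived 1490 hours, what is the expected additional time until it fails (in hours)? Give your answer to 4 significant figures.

1594

First-failure rate Σλ = 1/4120 + 1/2600 = 0.000627334.
By memorylessness the expected residual is 1/Σλ = 1594.05 hours, regardless of the 1490 already elapsed.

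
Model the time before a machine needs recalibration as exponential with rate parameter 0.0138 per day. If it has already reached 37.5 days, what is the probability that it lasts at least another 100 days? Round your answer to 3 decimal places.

0.252

The exponential is memoryless, so the remaining time is again Exp(λ): the condition X > 37.5 is irrelevant.
P(X > 100) = e^(−1.38) ≈ 0.252.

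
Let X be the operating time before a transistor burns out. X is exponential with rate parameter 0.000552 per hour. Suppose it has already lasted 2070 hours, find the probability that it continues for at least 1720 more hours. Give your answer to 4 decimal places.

By the memoryless property, P(X > 2070+1720 | X > 2070) = P(X > 1720).
P(X > 1720) = e^(−0.94944) ≈ 0.3870.

0.3870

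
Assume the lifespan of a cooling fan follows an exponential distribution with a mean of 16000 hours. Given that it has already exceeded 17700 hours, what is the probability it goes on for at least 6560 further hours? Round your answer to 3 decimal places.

The rate is λ = 1/16000 = 0.0000625 per hour.
P(X > s+t | X > s) = e^(−λ(s+t))/e^(−λs) = e^(−λt), independent of s = 17700.
P(X > 6560) = e^(−0.41) ≈ 0.664.

0.664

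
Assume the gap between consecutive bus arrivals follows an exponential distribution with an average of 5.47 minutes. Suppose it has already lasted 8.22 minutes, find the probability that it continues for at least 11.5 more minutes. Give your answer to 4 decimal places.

0.1222

The rate is λ = 1/5.47 = 0.182815 per minute.
The exponential is memoryless, so the remaining time is again Exp(λ): the condition X > 8.22 is irrelevant.
P(X > 11.5) = e^(−2.1024) ≈ 0.1222.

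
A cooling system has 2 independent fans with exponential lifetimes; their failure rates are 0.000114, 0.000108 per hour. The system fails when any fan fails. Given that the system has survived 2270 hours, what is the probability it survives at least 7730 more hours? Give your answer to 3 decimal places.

0.180

Time to first failure ~ Exp(Σλ) with Σλ = 0.000222.
By memorylessness, P(T > 2270+7730 | T > 2270) = P(T > 7730) = e^(−0.000222·7730) ≈ 0.180.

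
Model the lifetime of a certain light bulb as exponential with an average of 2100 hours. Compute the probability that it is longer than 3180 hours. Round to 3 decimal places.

The rate is λ = 1/2100 = 0.00047619 per hour.
P(X > 3180) = e^(−λ·3180) = e^(−1.5143) ≈ 0.220.

0.220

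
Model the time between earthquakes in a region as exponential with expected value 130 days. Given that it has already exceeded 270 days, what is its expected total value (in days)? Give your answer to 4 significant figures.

The rate is λ = 1/130 = 0.00769231 per day.
By memorylessness, E[X | X > 270] = 270 + 1/λ = 270 + 130 = 400 days.

400.0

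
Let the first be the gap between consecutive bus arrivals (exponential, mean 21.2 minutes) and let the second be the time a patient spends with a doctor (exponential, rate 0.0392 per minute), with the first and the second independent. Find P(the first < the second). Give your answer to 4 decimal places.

λ_1 = 1/21.2 = 0.0471698, λ_2 = 0.0392.
For independent exponentials, P(the first < the second) = λ_1/(λ_1+λ_2) = 0.0471698/0.0863698 ≈ 0.5461.

0.5461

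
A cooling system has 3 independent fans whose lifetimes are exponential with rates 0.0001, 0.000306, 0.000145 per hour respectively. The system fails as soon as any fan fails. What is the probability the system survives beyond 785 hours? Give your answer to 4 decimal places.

0.6489

The time to first failure is exponential with rate Σλ = 0.0001 + 0.000306 + 0.000145 = 0.000551.
P(min > 785) = e^(−0.000551·785) = e^(−0.43254) ≈ 0.6489.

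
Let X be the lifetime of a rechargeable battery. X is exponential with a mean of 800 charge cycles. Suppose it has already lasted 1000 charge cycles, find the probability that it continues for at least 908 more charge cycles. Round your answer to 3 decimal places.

The rate is λ = 1/800 = 0.00125 per charge cycle.
P(X > s+t | X > s) = e^(−λ(s+t))/e^(−λs) = e^(−λt), independent of s = 1000.
P(X > 908) = e^(−1.135) ≈ 0.321.

0.321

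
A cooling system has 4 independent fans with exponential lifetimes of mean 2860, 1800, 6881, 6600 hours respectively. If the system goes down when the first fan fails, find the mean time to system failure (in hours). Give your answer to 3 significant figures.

832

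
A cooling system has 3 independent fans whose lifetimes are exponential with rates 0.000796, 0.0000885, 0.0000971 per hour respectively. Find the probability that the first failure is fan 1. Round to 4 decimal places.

The time to first failure is exponential with rate Σλ = 0.000796 + 0.0000885 + 0.0000971 = 0.0009816.
P(fan 1 first) = λ_1/Σλ = 0.000796/0.0009816 ≈ 0.8109.

0.8109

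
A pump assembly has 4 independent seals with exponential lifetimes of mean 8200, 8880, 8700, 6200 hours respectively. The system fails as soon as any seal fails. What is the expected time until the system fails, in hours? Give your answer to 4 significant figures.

1958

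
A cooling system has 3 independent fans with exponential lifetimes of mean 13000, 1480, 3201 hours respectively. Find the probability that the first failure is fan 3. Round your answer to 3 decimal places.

0.293

Rates: λ_i = 1/mean_i → 0.0000769231, 0.000675676, 0.000312402; Σλ = 0.001065.
P(fan 3 first) = λ_3/Σλ = 0.000312402/0.001065 ≈ 0.293.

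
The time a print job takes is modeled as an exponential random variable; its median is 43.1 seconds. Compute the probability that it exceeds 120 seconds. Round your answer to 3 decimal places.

0.145

For an exponential, median = ln(2)/λ, so λ = ln 2 / 43.1 = 0.0160823 per second.
P(X > 120) = e^(−λ·120) = e^(−1.9299) ≈ 0.145.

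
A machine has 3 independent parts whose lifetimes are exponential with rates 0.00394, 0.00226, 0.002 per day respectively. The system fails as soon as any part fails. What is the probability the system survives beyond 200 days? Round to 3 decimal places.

The time to first failure is exponential with rate Σλ = 0.00394 + 0.00226 + 0.002 = 0.0082.
P(min > 200) = e^(−0.0082·200) = e^(−1.64) ≈ 0.194.

0.194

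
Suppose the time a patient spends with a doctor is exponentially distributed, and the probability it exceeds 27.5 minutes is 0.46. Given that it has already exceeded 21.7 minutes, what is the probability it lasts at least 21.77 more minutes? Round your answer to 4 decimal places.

0.5408

From e^(−λ·27.5) = 0.46, λ = −ln(0.46)/27.5 = 0.0282374.
Memoryless: P(X > 21.7+21.77 | X > 21.7) = P(X > 21.77) = e^(−0.0282374·21.77) ≈ 0.5408.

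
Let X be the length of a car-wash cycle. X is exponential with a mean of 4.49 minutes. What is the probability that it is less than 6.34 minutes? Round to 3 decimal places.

0.756

The rate is λ = 1/4.49 = 0.222717 per minute.
P(X ≤ 6.34) = 1 − e^(−λ·6.34) = 1 − e^(−1.412) ≈ 0.756.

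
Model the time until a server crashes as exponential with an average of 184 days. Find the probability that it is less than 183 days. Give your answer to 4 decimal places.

The rate is λ = 1/184 = 0.00543478 per day.
P(X ≤ 183) = 1 − e^(−λ·183) = 1 − e^(−0.99457) ≈ 0.6301.

0.6301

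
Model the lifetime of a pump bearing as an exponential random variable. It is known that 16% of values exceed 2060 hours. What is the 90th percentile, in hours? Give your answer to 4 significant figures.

2588

e^(−λ·2060) = 0.16 ⇒ λ = −ln(0.16)/2060 = 0.000889603.
90th percentile: 1 − e^(−λt) = 0.9, t = −ln(0.1)/λ = 2588.33 hours.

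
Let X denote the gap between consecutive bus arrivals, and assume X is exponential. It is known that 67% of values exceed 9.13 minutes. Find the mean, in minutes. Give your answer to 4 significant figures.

22.80

e^(−λ·9.13) = 0.67 ⇒ λ = −ln(0.67)/9.13 = 0.0438639.
Mean = 1/λ = 22.7978 minutes.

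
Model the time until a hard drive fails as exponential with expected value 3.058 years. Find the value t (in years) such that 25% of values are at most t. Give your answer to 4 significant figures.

0.8797

The rate is λ = 1/3.058 = 0.327011 per year.
Set 1 − e^(−λt) = 0.25, so t = −ln(0.75)/λ = 0.28768/0.327011 ≈ 0.879732 years.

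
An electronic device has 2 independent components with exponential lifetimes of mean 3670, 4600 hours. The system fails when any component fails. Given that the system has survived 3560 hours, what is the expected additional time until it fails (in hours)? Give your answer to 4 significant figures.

2041

First-failure rate Σλ = 1/3670 + 1/4600 = 0.000489871.
By memorylessness the expected residual is 1/Σλ = 2041.35 hours, regardless of the 3560 already elapsed.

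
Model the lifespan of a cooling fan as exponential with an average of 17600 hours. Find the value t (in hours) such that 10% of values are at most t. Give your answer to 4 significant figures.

1854

The rate is λ = 1/17600 = 0.0000568182 per hour.
Set 1 − e^(−λt) = 0.1, so t = −ln(0.9)/λ = 0.10536/0.0000568182 ≈ 1854.35 hours.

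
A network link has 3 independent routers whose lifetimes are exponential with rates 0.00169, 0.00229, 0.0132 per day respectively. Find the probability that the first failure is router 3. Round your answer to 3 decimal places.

0.768

The time to first failure is exponential with rate Σλ = 0.00169 + 0.00229 + 0.0132 = 0.01718.
P(router 3 first) = λ_3/Σλ = 0.0132/0.01718 ≈ 0.768.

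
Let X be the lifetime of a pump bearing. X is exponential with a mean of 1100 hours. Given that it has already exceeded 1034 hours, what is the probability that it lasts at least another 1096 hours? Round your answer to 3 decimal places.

0.369

The rate is λ = 1/1100 = 0.000909091 per hour.
P(X > s+t | X > s) = e^(−λ(s+t))/e^(−λs) = e^(−λt), independent of s = 1034.
P(X > 1096) = e^(−0.99636) ≈ 0.369.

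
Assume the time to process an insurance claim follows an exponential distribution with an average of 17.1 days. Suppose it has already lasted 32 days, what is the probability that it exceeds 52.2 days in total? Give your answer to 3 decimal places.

The rate is λ = 1/17.1 = 0.0584795 per day.
The exponential is memoryless, so the remaining time is again Exp(λ): the condition X > 32 is irrelevant.
P(X > 20.2) = e^(−1.1813) ≈ 0.307.

0.307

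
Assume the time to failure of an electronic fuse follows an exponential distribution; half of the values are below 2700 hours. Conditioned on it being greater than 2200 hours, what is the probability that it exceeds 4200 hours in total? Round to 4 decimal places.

0.5984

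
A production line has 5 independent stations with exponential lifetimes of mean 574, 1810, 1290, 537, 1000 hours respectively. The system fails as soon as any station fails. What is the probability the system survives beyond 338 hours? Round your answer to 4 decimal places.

The first failure time is exponential with rate Σλ_i = 1/574 + 1/1810 + 1/1290 + 1/537 + 1/1000 = 0.00593204 per hour.
P(min > 338) = e^(−0.00593204·338) = e^(−2.005) ≈ 0.1347.

0.1347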